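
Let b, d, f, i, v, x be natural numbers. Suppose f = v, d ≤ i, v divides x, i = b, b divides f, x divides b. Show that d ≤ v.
f = v and b divides f, hence b divides v. v divides x and x divides b, so v divides b. b divides v, so b = v. Since i = b, i = v. d ≤ i, so d ≤ v.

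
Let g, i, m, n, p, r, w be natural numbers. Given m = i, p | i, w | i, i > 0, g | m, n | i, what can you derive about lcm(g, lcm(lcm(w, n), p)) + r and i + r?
lcm(g, lcm(lcm(w, n), p)) + r ≤ i + r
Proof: Because m = i and g | m, g | i. Since w | i and n | i, lcm(w, n) | i. Since p | i, lcm(lcm(w, n), p) | i. g | i, so lcm(g, lcm(lcm(w, n), p)) | i. Because i > 0, lcm(g, lcm(lcm(w, n), p)) ≤ i. Then lcm(g, lcm(lcm(w, n), p)) + r ≤ i + r.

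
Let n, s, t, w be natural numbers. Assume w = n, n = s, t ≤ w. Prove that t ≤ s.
From w = n and n = s, w = s. From t ≤ w, t ≤ s.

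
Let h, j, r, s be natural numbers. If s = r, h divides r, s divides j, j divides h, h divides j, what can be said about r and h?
r = h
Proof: j divides h and h divides j, thus j = h. s = r and s divides j, thus r divides j. Since j = h, r divides h. Since h divides r, h = r. Then r = h.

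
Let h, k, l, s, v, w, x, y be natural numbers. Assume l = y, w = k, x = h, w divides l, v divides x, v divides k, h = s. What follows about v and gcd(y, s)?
v divides gcd(y, s)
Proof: l = y and w divides l, thus w divides y. Since w = k, k divides y. Since v divides k, v divides y. From x = h and h = s, x = s. Since v divides x, v divides s. Since v divides y, v divides gcd(y, s).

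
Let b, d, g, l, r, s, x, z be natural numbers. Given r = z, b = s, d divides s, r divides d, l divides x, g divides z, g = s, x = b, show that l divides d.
Because g = s and g divides z, s divides z. r = z and r divides d, therefore z divides d. From s divides z, s divides d. Because d divides s, s = d. b = s, so b = d. x = b and l divides x, therefore l divides b. Since b = d, l divides d.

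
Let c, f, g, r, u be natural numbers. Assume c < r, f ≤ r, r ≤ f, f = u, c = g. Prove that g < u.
Because r ≤ f and f ≤ r, r = f. Since f = u, r = u. c = g and c < r, so g < r. r = u, so g < u.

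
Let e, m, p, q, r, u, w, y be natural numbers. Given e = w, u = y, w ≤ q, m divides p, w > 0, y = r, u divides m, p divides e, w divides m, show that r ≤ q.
e = w and p divides e, thus p divides w. Since m divides p, m divides w. w divides m, so m = w. u = y and u divides m, hence y divides m. Since m = w, y divides w. Since y = r, r divides w. w > 0, so r ≤ w. From w ≤ q, r ≤ q.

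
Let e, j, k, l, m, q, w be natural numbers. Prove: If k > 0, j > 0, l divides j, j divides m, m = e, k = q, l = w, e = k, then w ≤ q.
Since l divides j and j > 0, l ≤ j. Since m = e and e = k, m = k. j divides m, so j divides k. Since k > 0, j ≤ k. k = q, so j ≤ q. Since l ≤ j, l ≤ q. Since l = w, w ≤ q.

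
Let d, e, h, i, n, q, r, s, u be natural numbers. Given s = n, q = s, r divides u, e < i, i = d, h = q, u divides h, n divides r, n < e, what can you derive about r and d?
r < d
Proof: From h = q and q = s, h = s. s = n, so h = n. r divides u and u divides h, hence r divides h. Because h = n, r divides n. n divides r, so n = r. n < e and e < i, therefore n < i. Since i = d, n < d. n = r, so r < d.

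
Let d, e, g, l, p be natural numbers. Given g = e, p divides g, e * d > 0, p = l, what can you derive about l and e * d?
l ≤ e * d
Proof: g = e and p divides g, so p divides e. p = l, so l divides e. Then l divides e * d. Since e * d > 0, l ≤ e * d.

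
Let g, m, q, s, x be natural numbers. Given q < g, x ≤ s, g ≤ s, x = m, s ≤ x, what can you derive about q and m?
q < m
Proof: s ≤ x and x ≤ s, thus s = x. From x = m, s = m. q < g and g ≤ s, hence q < s. Since s = m, q < m.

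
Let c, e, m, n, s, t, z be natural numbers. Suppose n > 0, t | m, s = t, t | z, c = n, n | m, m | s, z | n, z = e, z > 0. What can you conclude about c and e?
c = e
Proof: s = t and m | s, therefore m | t. t | m, so t = m. Because t | z, m | z. Since n | m, n | z. Since z > 0, n ≤ z. z | n and n > 0, so z ≤ n. Since n ≤ z, n = z. Since c = n, c = z. z = e, so c = e.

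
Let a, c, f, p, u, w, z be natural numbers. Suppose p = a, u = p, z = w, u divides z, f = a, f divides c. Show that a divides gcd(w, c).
Since u = p and p = a, u = a. u divides z, so a divides z. z = w, so a divides w. f = a and f divides c, hence a divides c. Since a divides w, a divides gcd(w, c).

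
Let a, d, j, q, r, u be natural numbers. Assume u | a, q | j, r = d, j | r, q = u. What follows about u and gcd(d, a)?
u | gcd(d, a)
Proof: q | j and j | r, therefore q | r. q = u, so u | r. r = d, so u | d. Since u | a, u | gcd(d, a).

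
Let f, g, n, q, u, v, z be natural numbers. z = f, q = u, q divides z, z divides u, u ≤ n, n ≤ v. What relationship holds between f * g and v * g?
f * g ≤ v * g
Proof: Because q = u and q divides z, u divides z. From z divides u, u = z. Since u ≤ n, z ≤ n. z = f, so f ≤ n. Since n ≤ v, f ≤ v. By multiplying by a non-negative, f * g ≤ v * g.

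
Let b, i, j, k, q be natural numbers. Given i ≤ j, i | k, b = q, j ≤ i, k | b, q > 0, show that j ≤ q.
Because i ≤ j and j ≤ i, i = j. i | k, so j | k. From b = q and k | b, k | q. Since j | k, j | q. q > 0, so j ≤ q.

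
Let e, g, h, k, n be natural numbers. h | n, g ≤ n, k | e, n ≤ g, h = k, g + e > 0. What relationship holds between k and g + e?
k ≤ g + e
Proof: Because n ≤ g and g ≤ n, n = g. Because h = k and h | n, k | n. n = g, so k | g. k | e, so k | g + e. g + e > 0, so k ≤ g + e.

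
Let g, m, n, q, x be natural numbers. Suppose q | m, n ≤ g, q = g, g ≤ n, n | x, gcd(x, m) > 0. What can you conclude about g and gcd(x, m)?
g ≤ gcd(x, m)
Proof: n ≤ g and g ≤ n, thus n = g. Since n | x, g | x. q = g and q | m, so g | m. g | x, so g | gcd(x, m). Since gcd(x, m) > 0, g ≤ gcd(x, m).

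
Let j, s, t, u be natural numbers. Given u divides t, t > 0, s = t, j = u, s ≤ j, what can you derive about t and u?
t = u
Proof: From s = t and s ≤ j, t ≤ j. Since j = u, t ≤ u. Since u divides t and t > 0, u ≤ t. t ≤ u, so t = u.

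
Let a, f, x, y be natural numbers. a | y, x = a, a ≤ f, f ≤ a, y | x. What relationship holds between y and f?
y = f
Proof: f ≤ a and a ≤ f, therefore f = a. Because x = a and y | x, y | a. a | y, so a = y. f = a, so f = y. Then y = f.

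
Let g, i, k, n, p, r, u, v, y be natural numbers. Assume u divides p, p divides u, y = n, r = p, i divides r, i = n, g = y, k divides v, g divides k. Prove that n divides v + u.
g = y and y = n, therefore g = n. g divides k, so n divides k. Since k divides v, n divides v. Because p divides u and u divides p, p = u. r = p and i divides r, thus i divides p. i = n, so n divides p. Since p = u, n divides u. From n divides v, n divides v + u.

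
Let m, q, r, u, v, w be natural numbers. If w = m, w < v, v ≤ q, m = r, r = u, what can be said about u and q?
u < q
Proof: m = r and r = u, hence m = u. Because w < v and v ≤ q, w < q. w = m, so m < q. Since m = u, u < q.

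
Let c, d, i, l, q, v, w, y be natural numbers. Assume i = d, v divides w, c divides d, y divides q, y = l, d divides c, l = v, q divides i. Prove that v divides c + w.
Because y = l and y divides q, l divides q. Since l = v, v divides q. Because d divides c and c divides d, d = c. Since i = d, i = c. q divides i, so q divides c. Since v divides q, v divides c. v divides w, so v divides c + w.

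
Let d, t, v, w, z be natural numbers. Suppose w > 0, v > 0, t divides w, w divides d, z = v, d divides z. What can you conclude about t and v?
t ≤ v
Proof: Since t divides w and w > 0, t ≤ w. z = v and d divides z, hence d divides v. From w divides d, w divides v. From v > 0, w ≤ v. Since t ≤ w, t ≤ v.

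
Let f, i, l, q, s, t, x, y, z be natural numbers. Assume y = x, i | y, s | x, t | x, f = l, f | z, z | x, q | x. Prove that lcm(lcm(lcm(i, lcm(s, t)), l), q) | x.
y = x and i | y, therefore i | x. s | x and t | x, hence lcm(s, t) | x. Since i | x, lcm(i, lcm(s, t)) | x. Since f | z and z | x, f | x. f = l, so l | x. lcm(i, lcm(s, t)) | x, so lcm(lcm(i, lcm(s, t)), l) | x. q | x, so lcm(lcm(lcm(i, lcm(s, t)), l), q) | x.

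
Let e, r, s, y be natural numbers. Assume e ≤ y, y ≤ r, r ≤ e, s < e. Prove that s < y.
Because y ≤ r and r ≤ e, y ≤ e. e ≤ y, so e = y. s < e, so s < y.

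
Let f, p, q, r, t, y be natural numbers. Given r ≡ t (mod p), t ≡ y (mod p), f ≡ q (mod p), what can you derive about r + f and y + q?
r + f ≡ y + q (mod p)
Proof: Because r ≡ t (mod p) and t ≡ y (mod p), r ≡ y (mod p). f ≡ q (mod p), so r + f ≡ y + q (mod p).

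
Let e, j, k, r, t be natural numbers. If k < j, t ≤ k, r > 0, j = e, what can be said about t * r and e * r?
t * r < e * r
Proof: j = e and k < j, thus k < e. Because t ≤ k, t < e. Since r > 0, by multiplying by a positive, t * r < e * r.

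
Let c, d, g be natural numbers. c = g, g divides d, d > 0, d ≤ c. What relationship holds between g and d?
g = d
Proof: g divides d and d > 0, hence g ≤ d. c = g and d ≤ c, hence d ≤ g. g ≤ d, so g = d.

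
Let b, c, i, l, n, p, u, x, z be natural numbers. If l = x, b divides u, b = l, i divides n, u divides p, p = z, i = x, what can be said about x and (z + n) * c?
x divides (z + n) * c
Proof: b = l and l = x, hence b = x. b divides u and u divides p, hence b divides p. p = z, so b divides z. Since b = x, x divides z. i = x and i divides n, hence x divides n. x divides z, so x divides z + n. Then x divides (z + n) * c.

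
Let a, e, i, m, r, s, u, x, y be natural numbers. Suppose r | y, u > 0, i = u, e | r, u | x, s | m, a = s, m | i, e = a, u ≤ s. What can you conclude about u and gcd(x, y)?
u | gcd(x, y)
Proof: Because s | m and m | i, s | i. i = u, so s | u. Since u > 0, s ≤ u. u ≤ s, so s = u. e | r and r | y, so e | y. Since e = a, a | y. Since a = s, s | y. s = u, so u | y. Since u | x, u | gcd(x, y).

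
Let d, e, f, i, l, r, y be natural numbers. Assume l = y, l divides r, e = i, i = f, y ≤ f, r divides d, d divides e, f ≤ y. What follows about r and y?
r = y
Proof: e = i and i = f, therefore e = f. From f ≤ y and y ≤ f, f = y. e = f, so e = y. From r divides d and d divides e, r divides e. e = y, so r divides y. Because l = y and l divides r, y divides r. Because r divides y, r = y.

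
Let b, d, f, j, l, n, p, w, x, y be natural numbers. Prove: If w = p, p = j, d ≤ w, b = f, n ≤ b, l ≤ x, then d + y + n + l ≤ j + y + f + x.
Because w = p and p = j, w = j. d ≤ w, so d ≤ j. Then d + y ≤ j + y. b = f and n ≤ b, therefore n ≤ f. l ≤ x, so n + l ≤ f + x. d + y ≤ j + y, so d + y + n + l ≤ j + y + f + x.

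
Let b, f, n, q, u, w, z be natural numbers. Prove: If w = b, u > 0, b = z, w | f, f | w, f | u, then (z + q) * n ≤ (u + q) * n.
w = b and b = z, so w = z. Because f | w and w | f, f = w. f | u, so w | u. Since u > 0, w ≤ u. w = z, so z ≤ u. Then z + q ≤ u + q. Then (z + q) * n ≤ (u + q) * n.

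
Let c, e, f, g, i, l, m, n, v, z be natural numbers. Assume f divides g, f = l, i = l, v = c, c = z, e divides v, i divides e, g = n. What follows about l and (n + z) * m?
l divides (n + z) * m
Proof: g = n and f divides g, hence f divides n. f = l, so l divides n. i = l and i divides e, hence l divides e. v = c and c = z, thus v = z. Since e divides v, e divides z. l divides e, so l divides z. Since l divides n, l divides n + z. Then l divides (n + z) * m.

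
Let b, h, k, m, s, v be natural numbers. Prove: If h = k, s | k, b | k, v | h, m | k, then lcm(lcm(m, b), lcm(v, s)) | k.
Because m | k and b | k, lcm(m, b) | k. h = k and v | h, thus v | k. s | k, so lcm(v, s) | k. Since lcm(m, b) | k, lcm(lcm(m, b), lcm(v, s)) | k.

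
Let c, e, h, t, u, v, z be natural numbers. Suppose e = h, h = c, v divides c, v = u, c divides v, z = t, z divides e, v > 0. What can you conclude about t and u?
t ≤ u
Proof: c divides v and v divides c, thus c = v. From e = h and h = c, e = c. Because z = t and z divides e, t divides e. From e = c, t divides c. Since c = v, t divides v. v > 0, so t ≤ v. v = u, so t ≤ u.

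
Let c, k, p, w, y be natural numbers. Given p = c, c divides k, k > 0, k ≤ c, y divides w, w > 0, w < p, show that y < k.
From c divides k and k > 0, c ≤ k. k ≤ c, so c = k. From p = c, p = k. y divides w and w > 0, thus y ≤ w. w < p, so y < p. p = k, so y < k.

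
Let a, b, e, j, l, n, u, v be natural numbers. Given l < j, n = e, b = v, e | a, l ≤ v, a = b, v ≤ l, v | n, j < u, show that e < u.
Since l ≤ v and v ≤ l, l = v. Because n = e and v | n, v | e. Because a = b and b = v, a = v. Since e | a, e | v. Because v | e, v = e. Since l = v, l = e. l < j and j < u, so l < u. Because l = e, e < u.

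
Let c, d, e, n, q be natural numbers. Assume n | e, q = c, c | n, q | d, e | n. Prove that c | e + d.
Since n | e and e | n, n = e. Since c | n, c | e. From q = c and q | d, c | d. c | e, so c | e + d.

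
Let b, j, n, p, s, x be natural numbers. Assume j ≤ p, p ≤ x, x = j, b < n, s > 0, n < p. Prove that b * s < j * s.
Because x = j and p ≤ x, p ≤ j. Since j ≤ p, p = j. Since b < n and n < p, b < p. Since p = j, b < j. Since s > 0, by multiplying by a positive, b * s < j * s.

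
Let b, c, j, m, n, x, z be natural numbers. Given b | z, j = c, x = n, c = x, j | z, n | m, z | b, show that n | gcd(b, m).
z | b and b | z, thus z = b. From j = c and c = x, j = x. Since x = n, j = n. Since j | z, n | z. Since z = b, n | b. From n | m, n | gcd(b, m).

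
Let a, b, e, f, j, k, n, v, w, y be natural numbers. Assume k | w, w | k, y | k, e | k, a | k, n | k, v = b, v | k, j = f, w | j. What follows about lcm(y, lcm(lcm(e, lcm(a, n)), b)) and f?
lcm(y, lcm(lcm(e, lcm(a, n)), b)) | f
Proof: Since k | w and w | k, k = w. Because a | k and n | k, lcm(a, n) | k. e | k, so lcm(e, lcm(a, n)) | k. v = b and v | k, thus b | k. lcm(e, lcm(a, n)) | k, so lcm(lcm(e, lcm(a, n)), b) | k. Since y | k, lcm(y, lcm(lcm(e, lcm(a, n)), b)) | k. Since k = w, lcm(y, lcm(lcm(e, lcm(a, n)), b)) | w. j = f and w | j, so w | f. Since lcm(y, lcm(lcm(e, lcm(a, n)), b)) | w, lcm(y, lcm(lcm(e, lcm(a, n)), b)) | f.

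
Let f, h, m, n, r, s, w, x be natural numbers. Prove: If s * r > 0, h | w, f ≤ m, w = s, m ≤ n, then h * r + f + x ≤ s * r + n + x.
From w = s and h | w, h | s. Then h * r | s * r. Since s * r > 0, h * r ≤ s * r. Because f ≤ m and m ≤ n, f ≤ n. Then f + x ≤ n + x. h * r ≤ s * r, so h * r + f + x ≤ s * r + n + x.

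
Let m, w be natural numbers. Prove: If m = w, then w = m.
m = w. By symmetry, w = m.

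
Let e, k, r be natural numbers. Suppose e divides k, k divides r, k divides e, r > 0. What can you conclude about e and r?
e ≤ r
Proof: k divides e and e divides k, hence k = e. Since k divides r and r > 0, k ≤ r. k = e, so e ≤ r.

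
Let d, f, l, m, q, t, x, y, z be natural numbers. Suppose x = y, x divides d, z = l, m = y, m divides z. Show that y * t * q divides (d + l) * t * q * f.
x = y and x divides d, so y divides d. m = y and m divides z, so y divides z. z = l, so y divides l. Since y divides d, y divides d + l. Then y * t divides (d + l) * t. Then y * t * q divides (d + l) * t * q. Then y * t * q divides (d + l) * t * q * f.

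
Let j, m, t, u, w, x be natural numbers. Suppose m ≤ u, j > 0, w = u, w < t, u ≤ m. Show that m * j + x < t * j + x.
u ≤ m and m ≤ u, thus u = m. w = u, so w = m. From w < t, m < t. j > 0, so m * j < t * j. Then m * j + x < t * j + x.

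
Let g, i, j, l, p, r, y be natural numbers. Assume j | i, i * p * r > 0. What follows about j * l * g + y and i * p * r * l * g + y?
j * l * g + y ≤ i * p * r * l * g + y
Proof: Because j | i, j | i * p. Then j | i * p * r. Since i * p * r > 0, j ≤ i * p * r. Then j * l ≤ i * p * r * l. Then j * l * g ≤ i * p * r * l * g. Then j * l * g + y ≤ i * p * r * l * g + y.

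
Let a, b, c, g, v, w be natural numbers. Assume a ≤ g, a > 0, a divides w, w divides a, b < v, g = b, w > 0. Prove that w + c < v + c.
From a divides w and w > 0, a ≤ w. Because w divides a and a > 0, w ≤ a. a ≤ w, so a = w. g = b and a ≤ g, thus a ≤ b. Since b < v, a < v. Since a = w, w < v. Then w + c < v + c.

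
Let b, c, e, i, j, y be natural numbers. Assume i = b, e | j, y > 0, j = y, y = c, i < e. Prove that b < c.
i = b and i < e, hence b < e. j = y and e | j, therefore e | y. Since y > 0, e ≤ y. Since y = c, e ≤ c. b < e, so b < c.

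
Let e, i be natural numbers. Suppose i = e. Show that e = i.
i = e. By symmetry, e = i.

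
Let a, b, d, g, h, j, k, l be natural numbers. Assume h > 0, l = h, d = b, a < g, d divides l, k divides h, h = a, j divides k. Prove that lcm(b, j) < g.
l = h and d divides l, thus d divides h. d = b, so b divides h. j divides k and k divides h, so j divides h. Since b divides h, lcm(b, j) divides h. Since h > 0, lcm(b, j) ≤ h. h = a, so lcm(b, j) ≤ a. a < g, so lcm(b, j) < g.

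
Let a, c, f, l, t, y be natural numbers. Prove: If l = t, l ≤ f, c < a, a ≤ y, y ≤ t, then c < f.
Because a ≤ y and y ≤ t, a ≤ t. l = t and l ≤ f, thus t ≤ f. a ≤ t, so a ≤ f. c < a, so c < f.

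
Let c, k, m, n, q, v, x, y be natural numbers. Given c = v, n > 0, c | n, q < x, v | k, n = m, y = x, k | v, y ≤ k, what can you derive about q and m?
q < m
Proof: y = x and y ≤ k, hence x ≤ k. q < x, so q < k. Because v | k and k | v, v = k. c = v, so c = k. From c | n, k | n. n > 0, so k ≤ n. Since q < k, q < n. Since n = m, q < m.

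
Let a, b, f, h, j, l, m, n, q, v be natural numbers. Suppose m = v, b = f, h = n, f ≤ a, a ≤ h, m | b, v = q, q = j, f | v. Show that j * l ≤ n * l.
m = v and m | b, so v | b. Since b = f, v | f. Since f | v, f = v. Since v = q, f = q. q = j, so f = j. Since f ≤ a and a ≤ h, f ≤ h. Since h = n, f ≤ n. Since f = j, j ≤ n. Then j * l ≤ n * l.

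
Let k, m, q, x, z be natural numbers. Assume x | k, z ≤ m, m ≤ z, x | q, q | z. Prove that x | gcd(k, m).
Because z ≤ m and m ≤ z, z = m. x | q and q | z, thus x | z. Since z = m, x | m. x | k, so x | gcd(k, m).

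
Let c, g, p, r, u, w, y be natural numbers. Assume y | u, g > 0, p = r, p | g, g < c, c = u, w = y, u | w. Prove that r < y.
Since p = r and p | g, r | g. From g > 0, r ≤ g. w = y and u | w, so u | y. y | u, so u = y. c = u, so c = y. Since g < c, g < y. Since r ≤ g, r < y.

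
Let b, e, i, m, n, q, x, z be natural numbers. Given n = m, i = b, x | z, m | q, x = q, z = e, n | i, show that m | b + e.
Since i = b and n | i, n | b. Since n = m, m | b. From z = e and x | z, x | e. x = q, so q | e. m | q, so m | e. Since m | b, m | b + e.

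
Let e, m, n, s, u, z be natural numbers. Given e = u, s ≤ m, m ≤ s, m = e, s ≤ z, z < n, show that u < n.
s ≤ m and m ≤ s, so s = m. Since m = e, s = e. Since s ≤ z, e ≤ z. z < n, so e < n. Since e = u, u < n.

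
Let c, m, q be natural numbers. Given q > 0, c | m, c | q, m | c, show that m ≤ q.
c | m and m | c, so c = m. Since c | q, m | q. Since q > 0, m ≤ q.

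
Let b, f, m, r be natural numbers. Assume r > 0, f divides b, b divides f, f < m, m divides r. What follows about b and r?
b < r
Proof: f divides b and b divides f, hence f = b. Because m divides r and r > 0, m ≤ r. f < m, so f < r. Since f = b, b < r.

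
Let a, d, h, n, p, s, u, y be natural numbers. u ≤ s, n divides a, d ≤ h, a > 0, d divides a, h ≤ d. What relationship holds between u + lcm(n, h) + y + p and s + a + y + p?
u + lcm(n, h) + y + p ≤ s + a + y + p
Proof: d ≤ h and h ≤ d, therefore d = h. Because d divides a, h divides a. Because n divides a, lcm(n, h) divides a. Since a > 0, lcm(n, h) ≤ a. Since u ≤ s, u + lcm(n, h) ≤ s + a. Then u + lcm(n, h) + y ≤ s + a + y. Then u + lcm(n, h) + y + p ≤ s + a + y + p.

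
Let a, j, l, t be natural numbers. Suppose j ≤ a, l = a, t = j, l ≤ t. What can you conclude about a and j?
a = j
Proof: l = a and l ≤ t, therefore a ≤ t. Because t = j, a ≤ j. j ≤ a, so a = j.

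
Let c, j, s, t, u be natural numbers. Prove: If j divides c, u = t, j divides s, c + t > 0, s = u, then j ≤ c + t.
s = u and u = t, so s = t. Since j divides s, j divides t. j divides c, so j divides c + t. Since c + t > 0, j ≤ c + t.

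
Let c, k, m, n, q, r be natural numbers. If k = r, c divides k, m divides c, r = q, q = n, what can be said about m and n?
m divides n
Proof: k = r and r = q, hence k = q. Because m divides c and c divides k, m divides k. k = q, so m divides q. From q = n, m divides n.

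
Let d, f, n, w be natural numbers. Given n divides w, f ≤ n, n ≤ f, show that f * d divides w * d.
Because n ≤ f and f ≤ n, n = f. From n divides w, f divides w. Then f * d divides w * d.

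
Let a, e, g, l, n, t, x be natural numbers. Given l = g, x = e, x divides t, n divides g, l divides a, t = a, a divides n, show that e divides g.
From a divides n and n divides g, a divides g. l = g and l divides a, thus g divides a. a divides g, so a = g. t = a and x divides t, so x divides a. Since x = e, e divides a. Since a = g, e divides g.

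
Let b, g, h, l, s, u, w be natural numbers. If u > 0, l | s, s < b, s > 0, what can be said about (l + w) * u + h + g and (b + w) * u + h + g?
(l + w) * u + h + g < (b + w) * u + h + g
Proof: l | s and s > 0, thus l ≤ s. s < b, so l < b. Then l + w < b + w. u > 0, so (l + w) * u < (b + w) * u. Then (l + w) * u + h < (b + w) * u + h. Then (l + w) * u + h + g < (b + w) * u + h + g.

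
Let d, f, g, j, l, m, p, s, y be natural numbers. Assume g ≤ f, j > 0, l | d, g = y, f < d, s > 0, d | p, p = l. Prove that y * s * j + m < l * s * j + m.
From p = l and d | p, d | l. l | d, so d = l. g ≤ f and f < d, hence g < d. Since g = y, y < d. Since d = l, y < l. s > 0, so y * s < l * s. Since j > 0, y * s * j < l * s * j. Then y * s * j + m < l * s * j + m.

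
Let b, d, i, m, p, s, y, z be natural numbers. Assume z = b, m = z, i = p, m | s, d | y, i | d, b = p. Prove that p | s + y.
Since m = z and z = b, m = b. Since b = p, m = p. m | s, so p | s. Because i | d and d | y, i | y. Since i = p, p | y. p | s, so p | s + y.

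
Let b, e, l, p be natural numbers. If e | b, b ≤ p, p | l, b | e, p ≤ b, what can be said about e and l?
e | l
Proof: p ≤ b and b ≤ p, so p = b. b | e and e | b, thus b = e. Since p = b, p = e. Since p | l, e | l.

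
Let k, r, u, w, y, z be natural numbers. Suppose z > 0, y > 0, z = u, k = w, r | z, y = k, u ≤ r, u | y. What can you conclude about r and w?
r ≤ w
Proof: Since y = k and k = w, y = w. Since r | z and z > 0, r ≤ z. z = u, so r ≤ u. From u ≤ r, u = r. u | y and y > 0, therefore u ≤ y. u = r, so r ≤ y. y = w, so r ≤ w.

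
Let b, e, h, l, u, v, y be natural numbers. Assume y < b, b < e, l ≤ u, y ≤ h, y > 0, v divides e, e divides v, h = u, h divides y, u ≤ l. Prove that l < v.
Since e divides v and v divides e, e = v. Since h divides y and y > 0, h ≤ y. y ≤ h, so y = h. Since h = u, y = u. Since u ≤ l and l ≤ u, u = l. y = u, so y = l. Because y < b and b < e, y < e. y = l, so l < e. e = v, so l < v.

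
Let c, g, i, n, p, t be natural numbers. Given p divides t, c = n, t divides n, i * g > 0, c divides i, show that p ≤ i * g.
Since c = n and c divides i, n divides i. Since t divides n, t divides i. Since p divides t, p divides i. Then p divides i * g. Since i * g > 0, p ≤ i * g.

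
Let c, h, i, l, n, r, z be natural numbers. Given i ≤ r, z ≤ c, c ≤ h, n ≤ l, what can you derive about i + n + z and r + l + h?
i + n + z ≤ r + l + h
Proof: Since i ≤ r and n ≤ l, i + n ≤ r + l. z ≤ c and c ≤ h, therefore z ≤ h. Since i + n ≤ r + l, i + n + z ≤ r + l + h.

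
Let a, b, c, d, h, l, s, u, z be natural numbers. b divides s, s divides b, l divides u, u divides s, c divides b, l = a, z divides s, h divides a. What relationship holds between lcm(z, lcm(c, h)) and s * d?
lcm(z, lcm(c, h)) divides s * d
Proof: b divides s and s divides b, therefore b = s. From c divides b, c divides s. Since l = a and l divides u, a divides u. Since h divides a, h divides u. From u divides s, h divides s. Since c divides s, lcm(c, h) divides s. z divides s, so lcm(z, lcm(c, h)) divides s. Then lcm(z, lcm(c, h)) divides s * d.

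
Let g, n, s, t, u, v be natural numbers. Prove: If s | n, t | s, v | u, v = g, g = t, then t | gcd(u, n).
From v = g and g = t, v = t. From v | u, t | u. t | s and s | n, thus t | n. t | u, so t | gcd(u, n).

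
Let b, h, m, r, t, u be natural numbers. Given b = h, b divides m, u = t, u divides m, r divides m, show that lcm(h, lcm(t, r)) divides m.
Because b = h and b divides m, h divides m. From u = t and u divides m, t divides m. r divides m, so lcm(t, r) divides m. Since h divides m, lcm(h, lcm(t, r)) divides m.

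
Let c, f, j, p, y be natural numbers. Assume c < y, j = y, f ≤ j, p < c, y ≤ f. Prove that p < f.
j = y and f ≤ j, thus f ≤ y. Since y ≤ f, y = f. p < c and c < y, therefore p < y. Since y = f, p < f.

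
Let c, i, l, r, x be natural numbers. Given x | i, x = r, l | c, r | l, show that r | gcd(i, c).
x = r and x | i, therefore r | i. Because r | l and l | c, r | c. r | i, so r | gcd(i, c).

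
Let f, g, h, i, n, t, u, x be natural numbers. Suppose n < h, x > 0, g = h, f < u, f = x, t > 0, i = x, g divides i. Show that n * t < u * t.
i = x and g divides i, thus g divides x. Since x > 0, g ≤ x. g = h, so h ≤ x. n < h, so n < x. f = x and f < u, therefore x < u. n < x, so n < u. Combined with t > 0, by multiplying by a positive, n * t < u * t.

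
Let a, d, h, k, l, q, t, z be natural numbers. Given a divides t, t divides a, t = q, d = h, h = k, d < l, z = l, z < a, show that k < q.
From a divides t and t divides a, a = t. t = q, so a = q. Since d = h and h = k, d = k. z = l and z < a, therefore l < a. Since d < l, d < a. d = k, so k < a. a = q, so k < q.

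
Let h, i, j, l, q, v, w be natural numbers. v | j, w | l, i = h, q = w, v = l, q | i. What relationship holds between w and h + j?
w | h + j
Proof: Since q = w and q | i, w | i. From i = h, w | h. v = l and v | j, therefore l | j. w | l, so w | j. Since w | h, w | h + j.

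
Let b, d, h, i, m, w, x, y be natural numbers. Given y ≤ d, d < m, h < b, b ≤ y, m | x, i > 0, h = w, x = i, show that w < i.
b ≤ y and y ≤ d, therefore b ≤ d. d < m, so b < m. x = i and m | x, thus m | i. Since i > 0, m ≤ i. From b < m, b < i. Since h < b, h < i. Since h = w, w < i.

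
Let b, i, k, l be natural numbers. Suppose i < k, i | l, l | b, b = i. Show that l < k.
b = i and l | b, therefore l | i. i | l, so i = l. Because i < k, l < k.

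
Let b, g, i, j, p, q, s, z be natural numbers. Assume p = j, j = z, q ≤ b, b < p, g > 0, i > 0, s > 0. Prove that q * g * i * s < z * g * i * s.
From p = j and j = z, p = z. q ≤ b and b < p, thus q < p. Since p = z, q < z. From g > 0, q * g < z * g. i > 0, so q * g * i < z * g * i. From s > 0, q * g * i * s < z * g * i * s.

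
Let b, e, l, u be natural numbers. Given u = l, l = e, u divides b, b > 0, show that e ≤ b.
Because u = l and l = e, u = e. u divides b and b > 0, so u ≤ b. Since u = e, e ≤ b.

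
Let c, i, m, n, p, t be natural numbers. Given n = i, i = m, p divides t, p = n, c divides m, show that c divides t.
n = i and i = m, hence n = m. From p = n and p divides t, n divides t. n = m, so m divides t. c divides m, so c divides t.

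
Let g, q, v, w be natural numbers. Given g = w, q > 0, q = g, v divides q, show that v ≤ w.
q = g and g = w, hence q = w. v divides q and q > 0, so v ≤ q. q = w, so v ≤ w.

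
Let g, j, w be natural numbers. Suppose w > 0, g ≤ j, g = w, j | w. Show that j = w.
From j | w and w > 0, j ≤ w. g = w and g ≤ j, hence w ≤ j. Since j ≤ w, j = w.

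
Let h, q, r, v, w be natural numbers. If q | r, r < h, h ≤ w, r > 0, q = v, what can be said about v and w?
v < w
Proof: q | r and r > 0, therefore q ≤ r. r < h, so q < h. Since q = v, v < h. Since h ≤ w, v < w.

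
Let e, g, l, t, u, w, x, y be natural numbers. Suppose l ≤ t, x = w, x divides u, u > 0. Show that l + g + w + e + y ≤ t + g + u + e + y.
l ≤ t, therefore l + g ≤ t + g. Since x divides u and u > 0, x ≤ u. Since x = w, w ≤ u. l + g ≤ t + g, so l + g + w ≤ t + g + u. Then l + g + w + e ≤ t + g + u + e. Then l + g + w + e + y ≤ t + g + u + e + y.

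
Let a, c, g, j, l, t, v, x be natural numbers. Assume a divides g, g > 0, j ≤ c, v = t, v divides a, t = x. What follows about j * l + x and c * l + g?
j * l + x ≤ c * l + g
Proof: j ≤ c. By multiplying by a non-negative, j * l ≤ c * l. v divides a and a divides g, so v divides g. v = t, so t divides g. From g > 0, t ≤ g. t = x, so x ≤ g. Since j * l ≤ c * l, j * l + x ≤ c * l + g.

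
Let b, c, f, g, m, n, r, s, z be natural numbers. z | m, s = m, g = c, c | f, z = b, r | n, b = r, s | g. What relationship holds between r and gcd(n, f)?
r | gcd(n, f)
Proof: From z = b and b = r, z = r. s = m and s | g, so m | g. z | m, so z | g. z = r, so r | g. g = c, so r | c. c | f, so r | f. Since r | n, r | gcd(n, f).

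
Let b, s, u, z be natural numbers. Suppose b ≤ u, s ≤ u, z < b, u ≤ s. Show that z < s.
From u ≤ s and s ≤ u, u = s. Since b ≤ u, b ≤ s. Since z < b, z < s.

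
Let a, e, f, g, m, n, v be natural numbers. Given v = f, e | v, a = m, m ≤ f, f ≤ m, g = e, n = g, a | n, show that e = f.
From v = f and e | v, e | f. m ≤ f and f ≤ m, therefore m = f. From a = m, a = f. n = g and a | n, so a | g. g = e, so a | e. a = f, so f | e. Since e | f, e = f.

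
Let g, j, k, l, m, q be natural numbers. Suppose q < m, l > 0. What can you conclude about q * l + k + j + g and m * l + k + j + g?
q * l + k + j + g < m * l + k + j + g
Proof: q < m and l > 0. By multiplying by a positive, q * l < m * l. Then q * l + k < m * l + k. Then q * l + k + j < m * l + k + j. Then q * l + k + j + g < m * l + k + j + g.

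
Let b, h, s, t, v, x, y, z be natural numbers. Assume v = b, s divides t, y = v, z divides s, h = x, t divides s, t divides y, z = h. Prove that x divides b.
z = h and h = x, hence z = x. Since t divides s and s divides t, t = s. y = v and t divides y, therefore t divides v. v = b, so t divides b. Since t = s, s divides b. z divides s, so z divides b. z = x, so x divides b.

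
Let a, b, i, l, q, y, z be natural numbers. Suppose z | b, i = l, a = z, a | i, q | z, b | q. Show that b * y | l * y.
b | q and q | z, so b | z. z | b, so z = b. Because i = l and a | i, a | l. Since a = z, z | l. z = b, so b | l. Then b * y | l * y.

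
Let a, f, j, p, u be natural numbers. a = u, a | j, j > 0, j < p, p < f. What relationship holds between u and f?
u < f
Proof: From a = u and a | j, u | j. Since j > 0, u ≤ j. Because j < p and p < f, j < f. Since u ≤ j, u < f.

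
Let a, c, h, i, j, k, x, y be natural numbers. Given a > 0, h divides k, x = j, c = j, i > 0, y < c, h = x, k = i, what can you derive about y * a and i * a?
y * a < i * a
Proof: c = j and y < c, so y < j. h = x and h divides k, thus x divides k. k = i, so x divides i. i > 0, so x ≤ i. Since x = j, j ≤ i. From y < j, y < i. Using a > 0 and multiplying by a positive, y * a < i * a.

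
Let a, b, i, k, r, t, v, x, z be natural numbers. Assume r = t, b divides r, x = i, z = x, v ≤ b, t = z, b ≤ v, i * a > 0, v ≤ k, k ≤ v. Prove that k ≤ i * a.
b ≤ v and v ≤ b, hence b = v. Since v ≤ k and k ≤ v, v = k. b = v, so b = k. r = t and t = z, thus r = z. b divides r, so b divides z. Since z = x, b divides x. From x = i, b divides i. b = k, so k divides i. Then k divides i * a. i * a > 0, so k ≤ i * a.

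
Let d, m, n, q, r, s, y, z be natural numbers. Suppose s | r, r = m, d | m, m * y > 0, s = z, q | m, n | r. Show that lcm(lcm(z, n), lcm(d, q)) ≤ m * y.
s = z and s | r, hence z | r. Since n | r, lcm(z, n) | r. r = m, so lcm(z, n) | m. Because d | m and q | m, lcm(d, q) | m. lcm(z, n) | m, so lcm(lcm(z, n), lcm(d, q)) | m. Then lcm(lcm(z, n), lcm(d, q)) | m * y. m * y > 0, so lcm(lcm(z, n), lcm(d, q)) ≤ m * y.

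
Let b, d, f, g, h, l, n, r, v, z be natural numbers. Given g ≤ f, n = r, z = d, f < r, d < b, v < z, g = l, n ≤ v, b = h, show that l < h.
Because n = r and n ≤ v, r ≤ v. Since f < r, f < v. Because g ≤ f, g < v. Since z = d and v < z, v < d. Because g < v, g < d. Since b = h and d < b, d < h. Since g < d, g < h. From g = l, l < h.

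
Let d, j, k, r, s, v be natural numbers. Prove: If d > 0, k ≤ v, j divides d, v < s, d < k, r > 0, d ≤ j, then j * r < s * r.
Because j divides d and d > 0, j ≤ d. Because d ≤ j, d = j. d < k and k ≤ v, hence d < v. Since v < s, d < s. Since d = j, j < s. Combining with r > 0, by multiplying by a positive, j * r < s * r.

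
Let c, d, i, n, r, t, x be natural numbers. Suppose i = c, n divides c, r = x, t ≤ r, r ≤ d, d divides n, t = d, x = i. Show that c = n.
x = i and i = c, thus x = c. Because t = d and t ≤ r, d ≤ r. r ≤ d, so d = r. d divides n, so r divides n. r = x, so x divides n. Since x = c, c divides n. Since n divides c, c = n.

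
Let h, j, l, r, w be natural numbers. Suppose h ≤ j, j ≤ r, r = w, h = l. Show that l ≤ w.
h ≤ j and j ≤ r, so h ≤ r. Since h = l, l ≤ r. r = w, so l ≤ w.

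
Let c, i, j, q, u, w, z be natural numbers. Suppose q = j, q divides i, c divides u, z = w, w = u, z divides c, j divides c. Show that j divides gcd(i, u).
Because q = j and q divides i, j divides i. z = w and w = u, hence z = u. Since z divides c, u divides c. Since c divides u, c = u. j divides c, so j divides u. Because j divides i, j divides gcd(i, u).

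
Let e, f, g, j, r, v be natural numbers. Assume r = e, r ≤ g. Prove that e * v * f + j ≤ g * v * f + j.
Since r = e and r ≤ g, e ≤ g. By multiplying by a non-negative, e * v ≤ g * v. By multiplying by a non-negative, e * v * f ≤ g * v * f. Then e * v * f + j ≤ g * v * f + j.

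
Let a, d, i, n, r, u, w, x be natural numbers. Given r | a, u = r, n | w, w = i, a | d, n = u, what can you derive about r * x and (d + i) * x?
r * x | (d + i) * x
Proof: From r | a and a | d, r | d. Because n = u and n | w, u | w. Since w = i, u | i. u = r, so r | i. r | d, so r | d + i. Then r * x | (d + i) * x.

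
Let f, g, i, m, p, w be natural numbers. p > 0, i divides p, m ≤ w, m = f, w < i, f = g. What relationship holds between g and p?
g < p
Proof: m = f and f = g, thus m = g. From m ≤ w and w < i, m < i. Because m = g, g < i. i divides p and p > 0, therefore i ≤ p. g < i, so g < p.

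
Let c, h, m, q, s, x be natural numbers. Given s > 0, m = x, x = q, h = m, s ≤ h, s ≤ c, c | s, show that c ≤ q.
c | s and s > 0, hence c ≤ s. s ≤ c, so s = c. h = m and m = x, so h = x. s ≤ h, so s ≤ x. From x = q, s ≤ q. s = c, so c ≤ q.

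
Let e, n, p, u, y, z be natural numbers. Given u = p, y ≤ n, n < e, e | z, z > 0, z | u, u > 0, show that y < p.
From e | z and z > 0, e ≤ z. From n < e, n < z. Since y ≤ n, y < z. Because z | u and u > 0, z ≤ u. From y < z, y < u. From u = p, y < p.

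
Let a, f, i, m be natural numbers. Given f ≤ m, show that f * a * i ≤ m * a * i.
Since f ≤ m, f * a ≤ m * a. Then f * a * i ≤ m * a * i.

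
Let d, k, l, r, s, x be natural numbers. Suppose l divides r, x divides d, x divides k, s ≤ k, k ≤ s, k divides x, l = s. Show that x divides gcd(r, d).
k divides x and x divides k, hence k = x. Since s ≤ k and k ≤ s, s = k. From l = s and l divides r, s divides r. Since s = k, k divides r. Because k = x, x divides r. Since x divides d, x divides gcd(r, d).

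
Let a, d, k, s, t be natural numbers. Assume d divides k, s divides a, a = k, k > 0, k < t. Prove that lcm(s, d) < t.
From a = k and s divides a, s divides k. Since d divides k, lcm(s, d) divides k. k > 0, so lcm(s, d) ≤ k. Since k < t, lcm(s, d) < t.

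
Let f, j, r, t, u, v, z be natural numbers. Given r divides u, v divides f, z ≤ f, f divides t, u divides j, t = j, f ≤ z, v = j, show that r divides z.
v = j and v divides f, thus j divides f. t = j and f divides t, therefore f divides j. j divides f, so j = f. f ≤ z and z ≤ f, hence f = z. j = f, so j = z. u divides j, so u divides z. Since r divides u, r divides z.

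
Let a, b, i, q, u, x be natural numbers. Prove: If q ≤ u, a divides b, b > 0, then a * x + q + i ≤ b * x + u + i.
a divides b and b > 0, therefore a ≤ b. By multiplying by a non-negative, a * x ≤ b * x. From q ≤ u, a * x + q ≤ b * x + u. Then a * x + q + i ≤ b * x + u + i.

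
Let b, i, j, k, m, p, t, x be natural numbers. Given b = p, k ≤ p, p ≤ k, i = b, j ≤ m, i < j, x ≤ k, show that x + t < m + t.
p ≤ k and k ≤ p, hence p = k. From i = b and b = p, i = p. i < j and j ≤ m, thus i < m. From i = p, p < m. Since p = k, k < m. x ≤ k, so x < m. Then x + t < m + t.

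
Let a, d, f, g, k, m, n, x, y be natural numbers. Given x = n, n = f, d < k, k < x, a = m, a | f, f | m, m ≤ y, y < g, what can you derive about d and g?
d < g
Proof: x = n and n = f, therefore x = f. From d < k and k < x, d < x. Since x = f, d < f. Because a = m and a | f, m | f. Since f | m, m = f. m ≤ y and y < g, therefore m < g. m = f, so f < g. d < f, so d < g.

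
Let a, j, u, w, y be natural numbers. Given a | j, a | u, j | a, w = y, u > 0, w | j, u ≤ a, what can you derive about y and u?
y | u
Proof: j | a and a | j, hence j = a. a | u and u > 0, therefore a ≤ u. From u ≤ a, a = u. j = a, so j = u. Because w | j, w | u. w = y, so y | u.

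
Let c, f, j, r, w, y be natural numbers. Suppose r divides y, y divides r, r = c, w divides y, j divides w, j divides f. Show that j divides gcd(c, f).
Because y divides r and r divides y, y = r. r = c, so y = c. j divides w and w divides y, therefore j divides y. y = c, so j divides c. Because j divides f, j divides gcd(c, f).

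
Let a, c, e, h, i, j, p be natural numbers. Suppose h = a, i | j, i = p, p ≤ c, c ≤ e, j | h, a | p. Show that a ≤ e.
i = p and i | j, hence p | j. h = a and j | h, thus j | a. Since p | j, p | a. Since a | p, p = a. Because p ≤ c and c ≤ e, p ≤ e. Because p = a, a ≤ e.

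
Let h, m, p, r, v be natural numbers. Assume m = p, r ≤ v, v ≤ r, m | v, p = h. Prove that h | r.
m = p and p = h, therefore m = h. Since v ≤ r and r ≤ v, v = r. From m | v, m | r. Since m = h, h | r.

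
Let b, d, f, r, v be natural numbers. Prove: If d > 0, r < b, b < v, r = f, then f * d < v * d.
r = f and r < b, therefore f < b. b < v, so f < v. Combining with d > 0, by multiplying by a positive, f * d < v * d.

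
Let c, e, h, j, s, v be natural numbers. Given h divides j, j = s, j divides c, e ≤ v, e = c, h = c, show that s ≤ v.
h = c and h divides j, hence c divides j. j divides c, so c = j. Since e = c, e = j. j = s, so e = s. From e ≤ v, s ≤ v.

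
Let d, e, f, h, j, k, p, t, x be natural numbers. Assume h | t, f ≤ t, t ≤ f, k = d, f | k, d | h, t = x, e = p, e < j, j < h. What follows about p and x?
p < x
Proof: f ≤ t and t ≤ f, hence f = t. From k = d and f | k, f | d. Because d | h, f | h. f = t, so t | h. Since h | t, h = t. Since t = x, h = x. e < j and j < h, hence e < h. e = p, so p < h. Since h = x, p < x.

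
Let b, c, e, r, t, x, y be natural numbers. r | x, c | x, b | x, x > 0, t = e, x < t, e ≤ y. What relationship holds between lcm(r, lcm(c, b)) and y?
lcm(r, lcm(c, b)) < y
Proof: c | x and b | x, thus lcm(c, b) | x. Because r | x, lcm(r, lcm(c, b)) | x. Since x > 0, lcm(r, lcm(c, b)) ≤ x. t = e and x < t, hence x < e. lcm(r, lcm(c, b)) ≤ x, so lcm(r, lcm(c, b)) < e. e ≤ y, so lcm(r, lcm(c, b)) < y.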